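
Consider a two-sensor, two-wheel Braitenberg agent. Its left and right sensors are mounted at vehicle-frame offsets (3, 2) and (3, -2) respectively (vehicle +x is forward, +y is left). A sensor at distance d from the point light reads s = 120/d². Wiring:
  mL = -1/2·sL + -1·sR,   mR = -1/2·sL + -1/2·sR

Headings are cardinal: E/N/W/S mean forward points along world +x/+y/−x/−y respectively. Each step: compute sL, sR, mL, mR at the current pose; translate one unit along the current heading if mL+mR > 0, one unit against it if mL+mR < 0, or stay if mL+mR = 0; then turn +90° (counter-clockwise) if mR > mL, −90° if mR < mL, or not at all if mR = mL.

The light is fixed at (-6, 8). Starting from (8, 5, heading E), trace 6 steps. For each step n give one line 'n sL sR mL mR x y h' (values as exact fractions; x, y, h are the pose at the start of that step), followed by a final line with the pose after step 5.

0 12/29 60/157 -2682/4553 -1812/4553 8 5 E
1 120/121 8/15 -1868/1815 -1384/1815 7 5 N
2 15/17 15/13 -705/442 -225/221 7 4 W
3 24/61 120/193 -9636/11773 -5976/11773 8 4 S
4 12/29 60/157 -2682/4553 -1812/4553 8 5 E
5 120/121 8/15 -1868/1815 -1384/1815 7 5 N
final 7 4 W

n=0: pose=(8,5,E); sL=12/29, sR=60/157; mL=-2682/4553, mR=-1812/4553; mL+mR=-4494/4553 → advance -1; mR−mL=30/157 → turn +1·90°
n=1: pose=(7,5,N); sL=120/121, sR=8/15; mL=-1868/1815, mR=-1384/1815; mL+mR=-1084/605 → advance -1; mR−mL=4/15 → turn +1·90°
n=2: pose=(7,4,W); sL=15/17, sR=15/13; mL=-705/442, mR=-225/221; mL+mR=-1155/442 → advance -1; mR−mL=15/26 → turn +1·90°
n=3: pose=(8,4,S); sL=24/61, sR=120/193; mL=-9636/11773, mR=-5976/11773; mL+mR=-15612/11773 → advance -1; mR−mL=60/193 → turn +1·90°
n=4: pose=(8,5,E); sL=12/29, sR=60/157; mL=-2682/4553, mR=-1812/4553; mL+mR=-4494/4553 → advance -1; mR−mL=30/157 → turn +1·90°
n=5: pose=(7,5,N); sL=120/121, sR=8/15; mL=-1868/1815, mR=-1384/1815; mL+mR=-1084/605 → advance -1; mR−mL=4/15 → turn +1·90°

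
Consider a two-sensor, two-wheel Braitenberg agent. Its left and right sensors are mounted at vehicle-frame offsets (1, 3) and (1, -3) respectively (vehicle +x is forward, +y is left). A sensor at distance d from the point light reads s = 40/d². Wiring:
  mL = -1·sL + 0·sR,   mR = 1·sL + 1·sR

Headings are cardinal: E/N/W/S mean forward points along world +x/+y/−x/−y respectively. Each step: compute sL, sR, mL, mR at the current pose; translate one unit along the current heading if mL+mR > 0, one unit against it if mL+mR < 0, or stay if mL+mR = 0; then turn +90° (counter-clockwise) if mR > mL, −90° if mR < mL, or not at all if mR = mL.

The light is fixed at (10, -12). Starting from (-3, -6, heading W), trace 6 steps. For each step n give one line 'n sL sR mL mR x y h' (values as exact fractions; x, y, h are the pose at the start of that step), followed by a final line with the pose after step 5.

0 8/41 40/277 -8/41 3856/11357 -3 -6 W
1 20/73 20/157 -20/73 4600/11461 -4 -6 S
2 40/233 40/173 -40/233 16240/40309 -4 -7 E
3 10/73 5/17 -10/73 535/1241 -3 -7 N
4 8/41 40/277 -8/41 3856/11357 -3 -6 W
5 20/73 20/157 -20/73 4600/11461 -4 -6 S
final -4 -7 E

n=0: pose=(-3,-6,W); sL=8/41, sR=40/277; mL=-8/41, mR=3856/11357; mL+mR=40/277 → advance +1; mR−mL=6072/11357 → turn +1·90°
n=1: pose=(-4,-6,S); sL=20/73, sR=20/157; mL=-20/73, mR=4600/11461; mL+mR=20/157 → advance +1; mR−mL=7740/11461 → turn +1·90°
n=2: pose=(-4,-7,E); sL=40/233, sR=40/173; mL=-40/233, mR=16240/40309; mL+mR=40/173 → advance +1; mR−mL=23160/40309 → turn +1·90°
n=3: pose=(-3,-7,N); sL=10/73, sR=5/17; mL=-10/73, mR=535/1241; mL+mR=5/17 → advance +1; mR−mL=705/1241 → turn +1·90°
n=4: pose=(-3,-6,W); sL=8/41, sR=40/277; mL=-8/41, mR=3856/11357; mL+mR=40/277 → advance +1; mR−mL=6072/11357 → turn +1·90°
n=5: pose=(-4,-6,S); sL=20/73, sR=20/157; mL=-20/73, mR=4600/11461; mL+mR=20/157 → advance +1; mR−mL=7740/11461 → turn +1·90°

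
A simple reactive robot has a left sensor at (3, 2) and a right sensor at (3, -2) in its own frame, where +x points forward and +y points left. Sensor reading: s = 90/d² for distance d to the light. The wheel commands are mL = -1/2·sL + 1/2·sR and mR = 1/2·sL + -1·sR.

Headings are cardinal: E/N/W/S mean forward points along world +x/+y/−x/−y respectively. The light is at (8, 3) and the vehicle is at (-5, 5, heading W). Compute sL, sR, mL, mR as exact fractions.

left sensor world pos  = (-8, 3); dL² = 256
right sensor world pos = (-8, 7); dR² = 272
sL = 90/256 = 45/128
sR = 90/272 = 45/136
mL = -1/2·sL + 1/2·sR = -45/4352
mR = 1/2·sL + -1·sR = -675/4352

45/128 45/136 -45/4352 -675/4352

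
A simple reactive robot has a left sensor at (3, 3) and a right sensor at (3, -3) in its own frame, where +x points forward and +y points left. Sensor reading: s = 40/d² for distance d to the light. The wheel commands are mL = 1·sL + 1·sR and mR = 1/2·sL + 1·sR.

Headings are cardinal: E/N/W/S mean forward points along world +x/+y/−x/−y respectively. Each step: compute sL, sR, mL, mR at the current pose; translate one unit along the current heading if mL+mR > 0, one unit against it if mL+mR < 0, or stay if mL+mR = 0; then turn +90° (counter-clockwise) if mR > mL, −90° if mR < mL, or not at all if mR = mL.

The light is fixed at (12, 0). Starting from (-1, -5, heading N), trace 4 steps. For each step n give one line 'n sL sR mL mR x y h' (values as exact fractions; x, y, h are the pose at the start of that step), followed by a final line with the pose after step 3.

0 2/13 5/13 7/13 6/13 -1 -5 N
1 40/101 40/149 10000/15049 7020/15049 -1 -4 E
2 4/13 20/137 808/1781 534/1781 0 -4 S
3 40/289 40/229 20720/66181 16140/66181 0 -5 W
final -1 -5 N

n=0: pose=(-1,-5,N); sL=2/13, sR=5/13; mL=7/13, mR=6/13; mL+mR=1 → advance +1; mR−mL=-1/13 → turn -1·90°
n=1: pose=(-1,-4,E); sL=40/101, sR=40/149; mL=10000/15049, mR=7020/15049; mL+mR=17020/15049 → advance +1; mR−mL=-20/101 → turn -1·90°
n=2: pose=(0,-4,S); sL=4/13, sR=20/137; mL=808/1781, mR=534/1781; mL+mR=1342/1781 → advance +1; mR−mL=-2/13 → turn -1·90°
n=3: pose=(0,-5,W); sL=40/289, sR=40/229; mL=20720/66181, mR=16140/66181; mL+mR=36860/66181 → advance +1; mR−mL=-20/289 → turn -1·90°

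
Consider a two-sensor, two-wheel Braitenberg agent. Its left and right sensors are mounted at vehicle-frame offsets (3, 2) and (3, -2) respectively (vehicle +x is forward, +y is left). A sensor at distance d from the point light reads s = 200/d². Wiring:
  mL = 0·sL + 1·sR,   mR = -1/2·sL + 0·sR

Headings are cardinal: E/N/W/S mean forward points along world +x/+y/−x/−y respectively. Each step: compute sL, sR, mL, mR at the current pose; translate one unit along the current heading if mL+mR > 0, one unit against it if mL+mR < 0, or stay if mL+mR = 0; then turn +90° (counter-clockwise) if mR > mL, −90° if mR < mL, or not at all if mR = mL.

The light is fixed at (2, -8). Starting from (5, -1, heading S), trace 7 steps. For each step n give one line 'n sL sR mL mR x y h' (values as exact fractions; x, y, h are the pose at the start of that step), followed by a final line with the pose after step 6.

n=0: pose=(5,-1,S); sL=200/41, sR=200/17; mL=200/17, mR=-100/41; mL+mR=6500/697 → advance +1; mR−mL=-9900/697 → turn -1·90°
n=1: pose=(5,-2,W); sL=25/2, sR=25/8; mL=25/8, mR=-25/4; mL+mR=-25/8 → advance -1; mR−mL=-75/8 → turn -1·90°
n=2: pose=(6,-2,N); sL=40/17, sR=200/117; mL=200/117, mR=-20/17; mL+mR=1060/1989 → advance +1; mR−mL=-5740/1989 → turn -1·90°
n=3: pose=(6,-1,E); sL=20/13, sR=100/37; mL=100/37, mR=-10/13; mL+mR=930/481 → advance +1; mR−mL=-1670/481 → turn -1·90°
n=4: pose=(7,-1,S); sL=40/13, sR=8; mL=8, mR=-20/13; mL+mR=84/13 → advance +1; mR−mL=-124/13 → turn -1·90°
n=5: pose=(7,-2,W); sL=10, sR=50/17; mL=50/17, mR=-5; mL+mR=-35/17 → advance -1; mR−mL=-135/17 → turn -1·90°
n=6: pose=(8,-2,N); sL=200/97, sR=40/29; mL=40/29, mR=-100/97; mL+mR=980/2813 → advance +1; mR−mL=-6780/2813 → turn -1·90°

0 200/41 200/17 200/17 -100/41 5 -1 S
1 25/2 25/8 25/8 -25/4 5 -2 W
2 40/17 200/117 200/117 -20/17 6 -2 N
3 20/13 100/37 100/37 -10/13 6 -1 E
4 40/13 8 8 -20/13 7 -1 S
5 10 50/17 50/17 -5 7 -2 W
6 200/97 40/29 40/29 -100/97 8 -2 N
final 8 -1 E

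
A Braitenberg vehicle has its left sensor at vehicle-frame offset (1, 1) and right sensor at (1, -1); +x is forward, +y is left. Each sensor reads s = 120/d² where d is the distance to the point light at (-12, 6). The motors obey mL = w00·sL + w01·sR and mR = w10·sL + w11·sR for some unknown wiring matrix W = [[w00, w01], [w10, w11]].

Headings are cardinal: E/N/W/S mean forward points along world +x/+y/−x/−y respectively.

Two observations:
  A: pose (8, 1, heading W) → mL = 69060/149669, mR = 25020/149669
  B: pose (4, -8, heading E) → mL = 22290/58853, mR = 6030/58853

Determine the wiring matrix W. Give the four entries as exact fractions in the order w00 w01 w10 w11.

obs A: pose=(8,1,W) → sL=120/397, sR=120/377, mL=69060/149669, mR=25020/149669
obs B: pose=(4,-8,E) → sL=60/229, sR=60/257, mL=22290/58853, mR=6030/58853
sensor matrix S = [[120/397, 120/377], [60/229, 60/257]]; det S = -113011200/8808469657
solve [mL_A; mL_B] = S·[w00; w01] and [mR_A; mR_B] = S·[w10; w11]:
  w00 = 1, w01 = 1/2, w10 = -1/2, w11 = 1

1 1/2 -1/2 1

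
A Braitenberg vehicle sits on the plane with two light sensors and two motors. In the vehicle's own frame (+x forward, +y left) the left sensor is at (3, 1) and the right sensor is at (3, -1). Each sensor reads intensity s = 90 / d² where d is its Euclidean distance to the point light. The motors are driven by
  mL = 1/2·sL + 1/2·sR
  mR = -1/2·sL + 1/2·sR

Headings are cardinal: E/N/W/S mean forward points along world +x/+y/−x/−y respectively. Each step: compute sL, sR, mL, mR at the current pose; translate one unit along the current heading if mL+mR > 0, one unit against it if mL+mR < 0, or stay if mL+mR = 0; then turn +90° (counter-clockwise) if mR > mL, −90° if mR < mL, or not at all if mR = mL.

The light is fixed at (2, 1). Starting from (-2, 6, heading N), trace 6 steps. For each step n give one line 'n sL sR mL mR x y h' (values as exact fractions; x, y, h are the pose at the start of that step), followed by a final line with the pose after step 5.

0 90/89 90/73 7290/6497 720/6497 -2 6 N
1 9/5 45/13 171/65 54/65 -2 7 E
2 90/13 18/5 342/65 -108/65 -1 7 S
3 45/26 5/4 155/104 -25/104 -1 6 W
4 90/89 90/73 7290/6497 720/6497 -2 6 N
5 9/5 45/13 171/65 54/65 -2 7 E
final -1 7 S

n=0: pose=(-2,6,N); sL=90/89, sR=90/73; mL=7290/6497, mR=720/6497; mL+mR=90/73 → advance +1; mR−mL=-90/89 → turn -1·90°
n=1: pose=(-2,7,E); sL=9/5, sR=45/13; mL=171/65, mR=54/65; mL+mR=45/13 → advance +1; mR−mL=-9/5 → turn -1·90°
n=2: pose=(-1,7,S); sL=90/13, sR=18/5; mL=342/65, mR=-108/65; mL+mR=18/5 → advance +1; mR−mL=-90/13 → turn -1·90°
n=3: pose=(-1,6,W); sL=45/26, sR=5/4; mL=155/104, mR=-25/104; mL+mR=5/4 → advance +1; mR−mL=-45/26 → turn -1·90°
n=4: pose=(-2,6,N); sL=90/89, sR=90/73; mL=7290/6497, mR=720/6497; mL+mR=90/73 → advance +1; mR−mL=-90/89 → turn -1·90°
n=5: pose=(-2,7,E); sL=9/5, sR=45/13; mL=171/65, mR=54/65; mL+mR=45/13 → advance +1; mR−mL=-9/5 → turn -1·90°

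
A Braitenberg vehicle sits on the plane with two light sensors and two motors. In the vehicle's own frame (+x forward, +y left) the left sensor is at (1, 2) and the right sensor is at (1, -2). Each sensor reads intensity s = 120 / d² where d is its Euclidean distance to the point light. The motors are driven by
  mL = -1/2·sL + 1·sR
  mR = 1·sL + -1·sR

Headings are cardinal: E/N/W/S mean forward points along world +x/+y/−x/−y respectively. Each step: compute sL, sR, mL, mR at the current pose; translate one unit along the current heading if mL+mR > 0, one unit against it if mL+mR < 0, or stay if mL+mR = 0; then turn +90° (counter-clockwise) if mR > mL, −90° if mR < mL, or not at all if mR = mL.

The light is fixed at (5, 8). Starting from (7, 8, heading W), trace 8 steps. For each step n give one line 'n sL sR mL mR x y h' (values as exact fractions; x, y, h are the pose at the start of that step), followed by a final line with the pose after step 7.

0 24 24 12 0 7 8 W
1 60 12 -18 48 6 8 N
2 120 40/3 -140/3 320/3 6 9 W
3 30 30 15 0 5 9 S
4 24 24 12 0 5 8 W
5 12 60 54 -48 4 8 N
6 40/3 120 340/3 -320/3 4 9 E
7 30 30 15 0 5 9 S
final 5 8 W

n=0: pose=(7,8,W); sL=24, sR=24; mL=12, mR=0; mL+mR=12 → advance +1; mR−mL=-12 → turn -1·90°
n=1: pose=(6,8,N); sL=60, sR=12; mL=-18, mR=48; mL+mR=30 → advance +1; mR−mL=66 → turn +1·90°
n=2: pose=(6,9,W); sL=120, sR=40/3; mL=-140/3, mR=320/3; mL+mR=60 → advance +1; mR−mL=460/3 → turn +1·90°
n=3: pose=(5,9,S); sL=30, sR=30; mL=15, mR=0; mL+mR=15 → advance +1; mR−mL=-15 → turn -1·90°
n=4: pose=(5,8,W); sL=24, sR=24; mL=12, mR=0; mL+mR=12 → advance +1; mR−mL=-12 → turn -1·90°
n=5: pose=(4,8,N); sL=12, sR=60; mL=54, mR=-48; mL+mR=6 → advance +1; mR−mL=-102 → turn -1·90°
n=6: pose=(4,9,E); sL=40/3, sR=120; mL=340/3, mR=-320/3; mL+mR=20/3 → advance +1; mR−mL=-220 → turn -1·90°
n=7: pose=(5,9,S); sL=30, sR=30; mL=15, mR=0; mL+mR=15 → advance +1; mR−mL=-15 → turn -1·90°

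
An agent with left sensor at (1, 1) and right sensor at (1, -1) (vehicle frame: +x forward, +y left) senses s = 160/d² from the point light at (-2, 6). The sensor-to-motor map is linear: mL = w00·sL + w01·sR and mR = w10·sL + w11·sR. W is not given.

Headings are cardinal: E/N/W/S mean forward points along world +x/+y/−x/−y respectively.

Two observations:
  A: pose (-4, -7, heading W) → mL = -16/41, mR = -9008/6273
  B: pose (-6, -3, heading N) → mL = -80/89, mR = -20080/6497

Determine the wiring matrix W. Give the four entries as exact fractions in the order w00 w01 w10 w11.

obs A: pose=(-4,-7,W) → sL=32/41, sR=160/153, mL=-16/41, mR=-9008/6273
obs B: pose=(-6,-3,N) → sL=160/89, sR=160/73, mL=-80/89, mR=-20080/6497
sensor matrix S = [[32/41, 160/153], [160/89, 160/73]]; det S = -6901760/40755681
solve [mL_A; mL_B] = S·[w00; w01] and [mR_A; mR_B] = S·[w10; w11]:
  w00 = -1/2, w01 = 0, w10 = -1/2, w11 = -1

-1/2 0 -1/2 -1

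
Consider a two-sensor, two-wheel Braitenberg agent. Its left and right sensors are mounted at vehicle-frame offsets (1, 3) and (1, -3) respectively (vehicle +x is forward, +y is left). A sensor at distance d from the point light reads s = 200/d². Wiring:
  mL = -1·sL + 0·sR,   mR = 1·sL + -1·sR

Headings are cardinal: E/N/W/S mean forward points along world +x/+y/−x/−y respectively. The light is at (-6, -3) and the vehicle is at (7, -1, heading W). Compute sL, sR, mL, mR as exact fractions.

40/29 200/169 -40/29 960/4901

left sensor world pos  = (6, -4); dL² = 145
right sensor world pos = (6, 2); dR² = 169
sL = 200/145 = 40/29
sR = 200/169 = 200/169
mL = -1·sL + 0·sR = -40/29
mR = 1·sL + -1·sR = 960/4901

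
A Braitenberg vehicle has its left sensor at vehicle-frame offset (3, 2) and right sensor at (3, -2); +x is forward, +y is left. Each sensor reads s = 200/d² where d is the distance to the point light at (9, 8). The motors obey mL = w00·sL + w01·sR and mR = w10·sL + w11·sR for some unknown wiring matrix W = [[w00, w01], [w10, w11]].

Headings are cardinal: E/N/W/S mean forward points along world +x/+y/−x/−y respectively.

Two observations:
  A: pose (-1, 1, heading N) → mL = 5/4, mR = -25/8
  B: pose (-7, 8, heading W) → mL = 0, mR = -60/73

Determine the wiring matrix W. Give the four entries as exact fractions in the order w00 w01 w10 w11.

-1 1 -1/2 -1

obs A: pose=(-1,1,N) → sL=5/4, sR=5/2, mL=5/4, mR=-25/8
obs B: pose=(-7,8,W) → sL=40/73, sR=40/73, mL=0, mR=-60/73
sensor matrix S = [[5/4, 5/2], [40/73, 40/73]]; det S = -50/73
solve [mL_A; mL_B] = S·[w00; w01] and [mR_A; mR_B] = S·[w10; w11]:
  w00 = -1, w01 = 1, w10 = -1/2, w11 = -1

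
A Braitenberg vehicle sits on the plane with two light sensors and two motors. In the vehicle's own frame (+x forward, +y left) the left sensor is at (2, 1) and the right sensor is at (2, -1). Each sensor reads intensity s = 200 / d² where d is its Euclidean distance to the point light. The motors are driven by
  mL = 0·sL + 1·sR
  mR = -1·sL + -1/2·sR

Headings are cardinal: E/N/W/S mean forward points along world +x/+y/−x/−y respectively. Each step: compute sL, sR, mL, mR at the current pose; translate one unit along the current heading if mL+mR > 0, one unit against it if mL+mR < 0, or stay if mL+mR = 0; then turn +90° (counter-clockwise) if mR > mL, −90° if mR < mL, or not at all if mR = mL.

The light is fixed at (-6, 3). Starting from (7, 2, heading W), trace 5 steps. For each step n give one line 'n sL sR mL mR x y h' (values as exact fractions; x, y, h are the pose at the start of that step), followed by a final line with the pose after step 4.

0 8/5 200/121 200/121 -1468/605 7 2 W
1 20/17 100/113 100/113 -3110/1921 8 2 N
2 200/257 40/53 40/53 -15740/13621 8 1 E
3 50/53 5/4 5/4 -665/424 7 1 S
4 8/5 200/121 200/121 -1468/605 7 2 W
final 8 2 N

n=0: pose=(7,2,W); sL=8/5, sR=200/121; mL=200/121, mR=-1468/605; mL+mR=-468/605 → advance -1; mR−mL=-2468/605 → turn -1·90°
n=1: pose=(8,2,N); sL=20/17, sR=100/113; mL=100/113, mR=-3110/1921; mL+mR=-1410/1921 → advance -1; mR−mL=-4810/1921 → turn -1·90°
n=2: pose=(8,1,E); sL=200/257, sR=40/53; mL=40/53, mR=-15740/13621; mL+mR=-5460/13621 → advance -1; mR−mL=-26020/13621 → turn -1·90°
n=3: pose=(7,1,S); sL=50/53, sR=5/4; mL=5/4, mR=-665/424; mL+mR=-135/424 → advance -1; mR−mL=-1195/424 → turn -1·90°
n=4: pose=(7,2,W); sL=8/5, sR=200/121; mL=200/121, mR=-1468/605; mL+mR=-468/605 → advance -1; mR−mL=-2468/605 → turn -1·90°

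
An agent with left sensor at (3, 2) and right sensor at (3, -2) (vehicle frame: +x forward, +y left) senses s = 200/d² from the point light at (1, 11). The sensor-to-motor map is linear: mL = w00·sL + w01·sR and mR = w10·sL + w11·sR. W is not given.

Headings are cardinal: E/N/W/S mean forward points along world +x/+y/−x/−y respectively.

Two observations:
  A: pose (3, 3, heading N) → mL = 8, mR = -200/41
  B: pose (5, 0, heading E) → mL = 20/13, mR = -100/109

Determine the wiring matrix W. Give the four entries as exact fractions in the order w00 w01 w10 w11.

obs A: pose=(3,3,N) → sL=8, sR=200/41, mL=8, mR=-200/41
obs B: pose=(5,0,E) → sL=20/13, sR=100/109, mL=20/13, mR=-100/109
sensor matrix S = [[8, 200/41], [20/13, 100/109]]; det S = -9600/58097
solve [mL_A; mL_B] = S·[w00; w01] and [mR_A; mR_B] = S·[w10; w11]:
  w00 = 1, w01 = 0, w10 = 0, w11 = -1

1 0 0 -1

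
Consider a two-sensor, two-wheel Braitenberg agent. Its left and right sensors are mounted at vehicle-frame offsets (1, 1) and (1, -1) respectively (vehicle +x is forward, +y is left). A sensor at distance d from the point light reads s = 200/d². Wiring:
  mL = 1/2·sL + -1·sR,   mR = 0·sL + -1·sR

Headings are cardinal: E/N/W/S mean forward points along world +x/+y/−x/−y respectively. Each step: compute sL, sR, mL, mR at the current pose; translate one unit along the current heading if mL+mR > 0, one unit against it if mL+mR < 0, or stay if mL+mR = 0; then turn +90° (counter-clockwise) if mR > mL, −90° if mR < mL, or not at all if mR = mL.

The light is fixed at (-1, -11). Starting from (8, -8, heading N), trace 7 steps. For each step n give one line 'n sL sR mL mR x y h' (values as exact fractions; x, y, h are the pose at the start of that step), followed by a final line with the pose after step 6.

n=0: pose=(8,-8,N); sL=5/2, sR=50/29; mL=-55/116, mR=-50/29; mL+mR=-255/116 → advance -1; mR−mL=-5/4 → turn -1·90°
n=1: pose=(8,-9,E); sL=200/109, sR=200/101; mL=-11700/11009, mR=-200/101; mL+mR=-33500/11009 → advance -1; mR−mL=-100/109 → turn -1·90°
n=2: pose=(7,-9,S); sL=100/41, sR=4; mL=-114/41, mR=-4; mL+mR=-278/41 → advance -1; mR−mL=-50/41 → turn -1·90°
n=3: pose=(7,-8,W); sL=200/53, sR=40/13; mL=-820/689, mR=-40/13; mL+mR=-2940/689 → advance -1; mR−mL=-100/53 → turn -1·90°
n=4: pose=(8,-8,N); sL=5/2, sR=50/29; mL=-55/116, mR=-50/29; mL+mR=-255/116 → advance -1; mR−mL=-5/4 → turn -1·90°
n=5: pose=(8,-9,E); sL=200/109, sR=200/101; mL=-11700/11009, mR=-200/101; mL+mR=-33500/11009 → advance -1; mR−mL=-100/109 → turn -1·90°
n=6: pose=(7,-9,S); sL=100/41, sR=4; mL=-114/41, mR=-4; mL+mR=-278/41 → advance -1; mR−mL=-50/41 → turn -1·90°

0 5/2 50/29 -55/116 -50/29 8 -8 N
1 200/109 200/101 -11700/11009 -200/101 8 -9 E
2 100/41 4 -114/41 -4 7 -9 S
3 200/53 40/13 -820/689 -40/13 7 -8 W
4 5/2 50/29 -55/116 -50/29 8 -8 N
5 200/109 200/101 -11700/11009 -200/101 8 -9 E
6 100/41 4 -114/41 -4 7 -9 S
final 7 -8 W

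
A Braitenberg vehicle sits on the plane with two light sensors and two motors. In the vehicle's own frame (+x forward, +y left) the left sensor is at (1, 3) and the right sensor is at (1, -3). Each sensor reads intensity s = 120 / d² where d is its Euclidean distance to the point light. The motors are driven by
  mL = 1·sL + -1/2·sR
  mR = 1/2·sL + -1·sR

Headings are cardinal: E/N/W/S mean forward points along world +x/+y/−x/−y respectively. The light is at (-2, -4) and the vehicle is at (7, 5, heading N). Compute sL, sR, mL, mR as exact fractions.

left sensor world pos  = (4, 6); dL² = 136
right sensor world pos = (10, 6); dR² = 244
sL = 120/136 = 15/17
sR = 120/244 = 30/61
mL = 1·sL + -1/2·sR = 660/1037
mR = 1/2·sL + -1·sR = -105/2074

15/17 30/61 660/1037 -105/2074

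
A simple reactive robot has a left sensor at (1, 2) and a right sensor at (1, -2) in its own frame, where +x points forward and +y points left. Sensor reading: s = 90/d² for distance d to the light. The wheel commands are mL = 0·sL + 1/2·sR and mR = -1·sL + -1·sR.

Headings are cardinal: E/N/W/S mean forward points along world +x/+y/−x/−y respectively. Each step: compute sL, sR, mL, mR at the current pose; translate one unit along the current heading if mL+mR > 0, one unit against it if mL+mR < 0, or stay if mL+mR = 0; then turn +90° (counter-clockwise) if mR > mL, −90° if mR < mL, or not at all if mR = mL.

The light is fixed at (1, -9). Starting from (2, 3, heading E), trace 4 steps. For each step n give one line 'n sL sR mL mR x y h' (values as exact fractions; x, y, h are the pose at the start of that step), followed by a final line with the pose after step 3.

0 9/20 45/52 45/104 -171/130 2 3 E
1 18/25 18/25 9/25 -36/25 1 3 S
2 45/61 45/113 45/226 -7830/6893 1 4 W
3 90/197 18/41 9/41 -7236/8077 2 4 N
final 2 3 E

n=0: pose=(2,3,E); sL=9/20, sR=45/52; mL=45/104, mR=-171/130; mL+mR=-459/520 → advance -1; mR−mL=-909/520 → turn -1·90°
n=1: pose=(1,3,S); sL=18/25, sR=18/25; mL=9/25, mR=-36/25; mL+mR=-27/25 → advance -1; mR−mL=-9/5 → turn -1·90°
n=2: pose=(1,4,W); sL=45/61, sR=45/113; mL=45/226, mR=-7830/6893; mL+mR=-12915/13786 → advance -1; mR−mL=-18405/13786 → turn -1·90°
n=3: pose=(2,4,N); sL=90/197, sR=18/41; mL=9/41, mR=-7236/8077; mL+mR=-5463/8077 → advance -1; mR−mL=-9009/8077 → turn -1·90°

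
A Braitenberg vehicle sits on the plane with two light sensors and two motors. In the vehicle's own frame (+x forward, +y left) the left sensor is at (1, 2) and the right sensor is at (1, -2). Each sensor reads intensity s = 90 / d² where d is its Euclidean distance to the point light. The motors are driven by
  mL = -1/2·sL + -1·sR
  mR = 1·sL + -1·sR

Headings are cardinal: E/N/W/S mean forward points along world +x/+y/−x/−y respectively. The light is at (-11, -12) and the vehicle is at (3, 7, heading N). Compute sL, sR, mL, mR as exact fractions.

45/272 45/328 -4905/22304 315/11152

left sensor world pos  = (1, 8); dL² = 544
right sensor world pos = (5, 8); dR² = 656
sL = 90/544 = 45/272
sR = 90/656 = 45/328
mL = -1/2·sL + -1·sR = -4905/22304
mR = 1·sL + -1·sR = 315/11152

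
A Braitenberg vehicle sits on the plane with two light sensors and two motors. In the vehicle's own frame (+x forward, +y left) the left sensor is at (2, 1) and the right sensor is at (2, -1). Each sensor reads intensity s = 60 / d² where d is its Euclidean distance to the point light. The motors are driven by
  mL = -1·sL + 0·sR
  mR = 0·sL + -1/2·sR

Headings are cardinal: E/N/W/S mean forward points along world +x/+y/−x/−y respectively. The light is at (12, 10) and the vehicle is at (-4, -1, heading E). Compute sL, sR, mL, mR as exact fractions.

15/74 3/17 -15/74 -3/34

left sensor world pos  = (-2, 0); dL² = 296
right sensor world pos = (-2, -2); dR² = 340
sL = 60/296 = 15/74
sR = 60/340 = 3/17
mL = -1·sL + 0·sR = -15/74
mR = 0·sL + -1/2·sR = -3/34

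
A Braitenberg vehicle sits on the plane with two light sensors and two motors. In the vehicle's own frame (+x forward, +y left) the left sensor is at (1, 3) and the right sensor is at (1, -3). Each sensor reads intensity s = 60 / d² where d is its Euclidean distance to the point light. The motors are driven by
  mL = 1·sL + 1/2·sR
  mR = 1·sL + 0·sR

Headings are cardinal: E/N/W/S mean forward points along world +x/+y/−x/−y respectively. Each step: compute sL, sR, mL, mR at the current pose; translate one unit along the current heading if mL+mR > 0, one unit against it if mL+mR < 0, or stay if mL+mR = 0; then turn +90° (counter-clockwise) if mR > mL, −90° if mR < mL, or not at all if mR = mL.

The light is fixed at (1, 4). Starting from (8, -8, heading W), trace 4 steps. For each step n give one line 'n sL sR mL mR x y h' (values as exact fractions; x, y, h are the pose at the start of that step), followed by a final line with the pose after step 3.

0 20/87 20/39 550/1131 20/87 8 -8 W
1 6/13 30/101 801/1313 6/13 7 -8 N
2 60/113 12/49 3618/5537 60/113 7 -7 E
3 15/61 3/8 423/976 15/61 8 -7 S
final 8 -8 W

n=0: pose=(8,-8,W); sL=20/87, sR=20/39; mL=550/1131, mR=20/87; mL+mR=270/377 → advance +1; mR−mL=-10/39 → turn -1·90°
n=1: pose=(7,-8,N); sL=6/13, sR=30/101; mL=801/1313, mR=6/13; mL+mR=1407/1313 → advance +1; mR−mL=-15/101 → turn -1·90°
n=2: pose=(7,-7,E); sL=60/113, sR=12/49; mL=3618/5537, mR=60/113; mL+mR=6558/5537 → advance +1; mR−mL=-6/49 → turn -1·90°
n=3: pose=(8,-7,S); sL=15/61, sR=3/8; mL=423/976, mR=15/61; mL+mR=663/976 → advance +1; mR−mL=-3/16 → turn -1·90°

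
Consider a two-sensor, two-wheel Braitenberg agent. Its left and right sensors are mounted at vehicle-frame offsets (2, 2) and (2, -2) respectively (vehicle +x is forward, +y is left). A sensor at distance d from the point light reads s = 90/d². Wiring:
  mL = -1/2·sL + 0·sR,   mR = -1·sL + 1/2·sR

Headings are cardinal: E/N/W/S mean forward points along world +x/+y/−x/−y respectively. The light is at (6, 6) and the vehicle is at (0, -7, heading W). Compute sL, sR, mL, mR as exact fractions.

90/289 18/37 -45/289 -729/10693

left sensor world pos  = (-2, -9); dL² = 289
right sensor world pos = (-2, -5); dR² = 185
sL = 90/289 = 90/289
sR = 90/185 = 18/37
mL = -1/2·sL + 0·sR = -45/289
mR = -1·sL + 1/2·sR = -729/10693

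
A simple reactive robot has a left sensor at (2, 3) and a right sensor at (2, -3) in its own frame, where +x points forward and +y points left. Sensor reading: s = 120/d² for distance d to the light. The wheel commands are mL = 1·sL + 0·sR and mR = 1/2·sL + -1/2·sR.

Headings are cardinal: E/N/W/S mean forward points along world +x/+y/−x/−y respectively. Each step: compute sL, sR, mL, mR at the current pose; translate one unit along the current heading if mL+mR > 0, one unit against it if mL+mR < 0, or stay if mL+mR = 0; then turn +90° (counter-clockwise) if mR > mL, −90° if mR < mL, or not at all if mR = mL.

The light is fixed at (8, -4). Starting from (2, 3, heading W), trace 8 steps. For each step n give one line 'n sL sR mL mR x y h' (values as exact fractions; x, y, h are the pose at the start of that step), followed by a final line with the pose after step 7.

0 3/2 30/41 3/2 63/164 2 3 W
1 120/181 120/97 120/181 -5040/17557 1 3 N
2 60/73 12/5 60/73 -288/365 1 4 E
3 8/3 40/39 8/3 32/39 2 4 S
4 3/2 30/41 3/2 63/164 2 3 W
5 120/181 120/97 120/181 -5040/17557 1 3 N
6 60/73 12/5 60/73 -288/365 1 4 E
7 8/3 40/39 8/3 32/39 2 4 S
final 2 3 W

n=0: pose=(2,3,W); sL=3/2, sR=30/41; mL=3/2, mR=63/164; mL+mR=309/164 → advance +1; mR−mL=-183/164 → turn -1·90°
n=1: pose=(1,3,N); sL=120/181, sR=120/97; mL=120/181, mR=-5040/17557; mL+mR=6600/17557 → advance +1; mR−mL=-16680/17557 → turn -1·90°
n=2: pose=(1,4,E); sL=60/73, sR=12/5; mL=60/73, mR=-288/365; mL+mR=12/365 → advance +1; mR−mL=-588/365 → turn -1·90°
n=3: pose=(2,4,S); sL=8/3, sR=40/39; mL=8/3, mR=32/39; mL+mR=136/39 → advance +1; mR−mL=-24/13 → turn -1·90°
n=4: pose=(2,3,W); sL=3/2, sR=30/41; mL=3/2, mR=63/164; mL+mR=309/164 → advance +1; mR−mL=-183/164 → turn -1·90°
n=5: pose=(1,3,N); sL=120/181, sR=120/97; mL=120/181, mR=-5040/17557; mL+mR=6600/17557 → advance +1; mR−mL=-16680/17557 → turn -1·90°
n=6: pose=(1,4,E); sL=60/73, sR=12/5; mL=60/73, mR=-288/365; mL+mR=12/365 → advance +1; mR−mL=-588/365 → turn -1·90°
n=7: pose=(2,4,S); sL=8/3, sR=40/39; mL=8/3, mR=32/39; mL+mR=136/39 → advance +1; mR−mL=-24/13 → turn -1·90°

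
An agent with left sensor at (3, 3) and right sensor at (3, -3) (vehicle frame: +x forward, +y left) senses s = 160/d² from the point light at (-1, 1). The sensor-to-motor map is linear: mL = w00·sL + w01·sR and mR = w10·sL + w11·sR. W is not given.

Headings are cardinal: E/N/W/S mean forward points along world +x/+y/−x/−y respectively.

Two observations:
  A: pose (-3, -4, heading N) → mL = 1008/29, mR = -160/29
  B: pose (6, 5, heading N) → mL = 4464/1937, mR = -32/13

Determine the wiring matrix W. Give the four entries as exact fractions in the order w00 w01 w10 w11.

obs A: pose=(-3,-4,N) → sL=160/29, sR=32, mL=1008/29, mR=-160/29
obs B: pose=(6,5,N) → sL=32/13, sR=160/149, mL=4464/1937, mR=-32/13
sensor matrix S = [[160/29, 32], [32/13, 160/149]]; det S = -4091904/56173
solve [mL_A; mL_B] = S·[w00; w01] and [mR_A; mR_B] = S·[w10; w11]:
  w00 = 1/2, w01 = 1, w10 = -1, w11 = 0

1/2 1 -1 0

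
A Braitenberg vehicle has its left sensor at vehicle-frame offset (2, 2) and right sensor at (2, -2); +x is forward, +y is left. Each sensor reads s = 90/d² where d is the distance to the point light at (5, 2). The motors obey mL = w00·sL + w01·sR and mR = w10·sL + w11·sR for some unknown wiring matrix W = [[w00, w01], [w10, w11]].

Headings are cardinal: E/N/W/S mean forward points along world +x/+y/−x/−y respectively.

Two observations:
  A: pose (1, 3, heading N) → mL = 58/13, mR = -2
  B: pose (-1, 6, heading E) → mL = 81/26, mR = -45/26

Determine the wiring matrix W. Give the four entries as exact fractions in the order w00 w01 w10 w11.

1/2 1/2 -1 0

obs A: pose=(1,3,N) → sL=2, sR=90/13, mL=58/13, mR=-2
obs B: pose=(-1,6,E) → sL=45/26, sR=9/2, mL=81/26, mR=-45/26
sensor matrix S = [[2, 90/13], [45/26, 9/2]]; det S = -504/169
solve [mL_A; mL_B] = S·[w00; w01] and [mR_A; mR_B] = S·[w10; w11]:
  w00 = 1/2, w01 = 1/2, w10 = -1, w11 = 0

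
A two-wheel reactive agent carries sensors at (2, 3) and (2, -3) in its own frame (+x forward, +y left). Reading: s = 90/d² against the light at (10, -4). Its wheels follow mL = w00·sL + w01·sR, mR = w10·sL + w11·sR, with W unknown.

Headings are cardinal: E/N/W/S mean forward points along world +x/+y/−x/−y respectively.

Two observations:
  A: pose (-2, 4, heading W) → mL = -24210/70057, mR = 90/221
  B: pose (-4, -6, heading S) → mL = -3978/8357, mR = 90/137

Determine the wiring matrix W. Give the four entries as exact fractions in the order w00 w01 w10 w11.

obs A: pose=(-2,4,W) → sL=90/221, sR=90/317, mL=-24210/70057, mR=90/221
obs B: pose=(-4,-6,S) → sL=90/137, sR=18/61, mL=-3978/8357, mR=90/137
sensor matrix S = [[90/221, 90/317], [90/137, 18/61]]; det S = -38841120/585466349
solve [mL_A; mL_B] = S·[w00; w01] and [mR_A; mR_B] = S·[w10; w11]:
  w00 = -1/2, w01 = -1/2, w10 = 1, w11 = 0

-1/2 -1/2 1 0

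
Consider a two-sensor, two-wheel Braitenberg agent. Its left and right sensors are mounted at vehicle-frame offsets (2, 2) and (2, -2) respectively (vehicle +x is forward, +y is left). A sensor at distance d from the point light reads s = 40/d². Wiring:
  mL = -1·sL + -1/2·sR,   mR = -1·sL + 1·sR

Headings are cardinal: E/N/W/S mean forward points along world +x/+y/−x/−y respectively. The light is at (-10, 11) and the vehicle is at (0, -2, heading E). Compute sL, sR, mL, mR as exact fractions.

8/53 40/369 -4012/19557 -832/19557

left sensor world pos  = (2, 0); dL² = 265
right sensor world pos = (2, -4); dR² = 369
sL = 40/265 = 8/53
sR = 40/369 = 40/369
mL = -1·sL + -1/2·sR = -4012/19557
mR = -1·sL + 1·sR = -832/19557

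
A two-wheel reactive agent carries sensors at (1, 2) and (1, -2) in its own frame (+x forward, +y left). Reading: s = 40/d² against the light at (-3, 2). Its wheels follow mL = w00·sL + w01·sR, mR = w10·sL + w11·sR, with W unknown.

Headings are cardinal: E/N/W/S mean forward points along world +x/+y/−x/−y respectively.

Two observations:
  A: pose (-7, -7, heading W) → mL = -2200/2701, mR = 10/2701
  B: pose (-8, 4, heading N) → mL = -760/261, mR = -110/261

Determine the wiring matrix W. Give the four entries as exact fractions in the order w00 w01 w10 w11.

-1 -1 1 -1/2

obs A: pose=(-7,-7,W) → sL=20/73, sR=20/37, mL=-2200/2701, mR=10/2701
obs B: pose=(-8,4,N) → sL=20/29, sR=20/9, mL=-760/261, mR=-110/261
sensor matrix S = [[20/73, 20/37], [20/29, 20/9]]; det S = 166400/704961
solve [mL_A; mL_B] = S·[w00; w01] and [mR_A; mR_B] = S·[w10; w11]:
  w00 = -1, w01 = -1, w10 = 1, w11 = -1/2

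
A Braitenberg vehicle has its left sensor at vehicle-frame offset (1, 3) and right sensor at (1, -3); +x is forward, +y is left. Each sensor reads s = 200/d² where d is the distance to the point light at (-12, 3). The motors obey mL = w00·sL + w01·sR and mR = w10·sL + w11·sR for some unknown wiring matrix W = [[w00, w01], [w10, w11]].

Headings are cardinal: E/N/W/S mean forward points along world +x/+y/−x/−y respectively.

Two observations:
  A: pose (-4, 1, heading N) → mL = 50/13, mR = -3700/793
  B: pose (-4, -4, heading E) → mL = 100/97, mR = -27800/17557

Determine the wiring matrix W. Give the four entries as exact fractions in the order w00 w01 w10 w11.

1/2 0 -1/2 -1/2

obs A: pose=(-4,1,N) → sL=100/13, sR=100/61, mL=50/13, mR=-3700/793
obs B: pose=(-4,-4,E) → sL=200/97, sR=200/181, mL=100/97, mR=-27800/17557
sensor matrix S = [[100/13, 100/61], [200/97, 200/181]]; det S = 71280000/13922701
solve [mL_A; mL_B] = S·[w00; w01] and [mR_A; mR_B] = S·[w10; w11]:
  w00 = 1/2, w01 = 0, w10 = -1/2, w11 = -1/2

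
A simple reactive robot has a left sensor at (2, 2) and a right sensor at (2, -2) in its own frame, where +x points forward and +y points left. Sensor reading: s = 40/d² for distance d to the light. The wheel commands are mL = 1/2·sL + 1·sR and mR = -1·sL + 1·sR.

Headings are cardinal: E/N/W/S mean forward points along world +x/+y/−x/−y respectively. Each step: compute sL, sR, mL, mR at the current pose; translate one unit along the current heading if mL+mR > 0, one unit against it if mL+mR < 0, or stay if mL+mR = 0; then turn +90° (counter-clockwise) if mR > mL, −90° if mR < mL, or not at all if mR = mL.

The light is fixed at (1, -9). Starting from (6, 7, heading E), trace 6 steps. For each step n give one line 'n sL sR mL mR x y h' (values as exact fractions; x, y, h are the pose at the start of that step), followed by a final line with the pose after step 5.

n=0: pose=(6,7,E); sL=40/373, sR=8/49; mL=3964/18277, mR=1024/18277; mL+mR=4988/18277 → advance +1; mR−mL=-60/373 → turn -1·90°
n=1: pose=(7,7,S); sL=2/13, sR=10/53; mL=183/689, mR=24/689; mL+mR=207/689 → advance +1; mR−mL=-3/13 → turn -1·90°
n=2: pose=(7,6,W); sL=8/37, sR=8/61; mL=540/2257, mR=-192/2257; mL+mR=348/2257 → advance +1; mR−mL=-12/37 → turn -1·90°
n=3: pose=(6,6,N); sL=20/149, sR=20/169; mL=4670/25181, mR=-400/25181; mL+mR=4270/25181 → advance +1; mR−mL=-30/149 → turn -1·90°
n=4: pose=(6,7,E); sL=40/373, sR=8/49; mL=3964/18277, mR=1024/18277; mL+mR=4988/18277 → advance +1; mR−mL=-60/373 → turn -1·90°
n=5: pose=(7,7,S); sL=2/13, sR=10/53; mL=183/689, mR=24/689; mL+mR=207/689 → advance +1; mR−mL=-3/13 → turn -1·90°

0 40/373 8/49 3964/18277 1024/18277 6 7 E
1 2/13 10/53 183/689 24/689 7 7 S
2 8/37 8/61 540/2257 -192/2257 7 6 W
3 20/149 20/169 4670/25181 -400/25181 6 6 N
4 40/373 8/49 3964/18277 1024/18277 6 7 E
5 2/13 10/53 183/689 24/689 7 7 S
final 7 6 W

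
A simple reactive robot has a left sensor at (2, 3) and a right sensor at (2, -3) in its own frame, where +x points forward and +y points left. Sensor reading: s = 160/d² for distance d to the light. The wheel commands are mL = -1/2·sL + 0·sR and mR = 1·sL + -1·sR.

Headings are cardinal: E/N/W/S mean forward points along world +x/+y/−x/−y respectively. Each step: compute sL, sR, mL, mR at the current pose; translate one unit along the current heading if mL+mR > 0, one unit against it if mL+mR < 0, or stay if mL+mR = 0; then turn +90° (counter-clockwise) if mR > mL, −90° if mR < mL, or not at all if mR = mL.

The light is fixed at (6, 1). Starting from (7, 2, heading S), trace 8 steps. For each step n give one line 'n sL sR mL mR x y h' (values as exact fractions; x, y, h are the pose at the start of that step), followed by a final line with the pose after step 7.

n=0: pose=(7,2,S); sL=160/17, sR=32; mL=-80/17, mR=-384/17; mL+mR=-464/17 → advance -1; mR−mL=-304/17 → turn -1·90°
n=1: pose=(7,3,W); sL=80, sR=80/13; mL=-40, mR=960/13; mL+mR=440/13 → advance +1; mR−mL=1480/13 → turn +1·90°
n=2: pose=(6,3,S); sL=160/9, sR=160/9; mL=-80/9, mR=0; mL+mR=-80/9 → advance -1; mR−mL=80/9 → turn +1·90°
n=3: pose=(6,4,E); sL=4, sR=40; mL=-2, mR=-36; mL+mR=-38 → advance -1; mR−mL=-34 → turn -1·90°
n=4: pose=(5,4,S); sL=32, sR=160/17; mL=-16, mR=384/17; mL+mR=112/17 → advance +1; mR−mL=656/17 → turn +1·90°
n=5: pose=(5,3,E); sL=80/13, sR=80; mL=-40/13, mR=-960/13; mL+mR=-1000/13 → advance -1; mR−mL=-920/13 → turn -1·90°
n=6: pose=(4,3,S); sL=160, sR=32/5; mL=-80, mR=768/5; mL+mR=368/5 → advance +1; mR−mL=1168/5 → turn +1·90°
n=7: pose=(4,2,E); sL=10, sR=40; mL=-5, mR=-30; mL+mR=-35 → advance -1; mR−mL=-25 → turn -1·90°

0 160/17 32 -80/17 -384/17 7 2 S
1 80 80/13 -40 960/13 7 3 W
2 160/9 160/9 -80/9 0 6 3 S
3 4 40 -2 -36 6 4 E
4 32 160/17 -16 384/17 5 4 S
5 80/13 80 -40/13 -960/13 5 3 E
6 160 32/5 -80 768/5 4 3 S
7 10 40 -5 -30 4 2 E
final 3 2 S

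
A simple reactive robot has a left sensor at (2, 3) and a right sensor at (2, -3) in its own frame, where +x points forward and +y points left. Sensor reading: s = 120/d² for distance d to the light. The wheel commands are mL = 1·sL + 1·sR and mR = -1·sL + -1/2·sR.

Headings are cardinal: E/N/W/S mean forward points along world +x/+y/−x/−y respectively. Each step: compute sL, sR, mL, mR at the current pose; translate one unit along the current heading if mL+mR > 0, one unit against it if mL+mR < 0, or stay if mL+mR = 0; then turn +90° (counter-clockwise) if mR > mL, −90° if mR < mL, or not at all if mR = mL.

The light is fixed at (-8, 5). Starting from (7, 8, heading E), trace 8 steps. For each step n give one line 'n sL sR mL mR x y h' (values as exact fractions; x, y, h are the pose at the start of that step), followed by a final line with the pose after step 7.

0 24/65 120/289 14736/18785 -10836/18785 7 8 E
1 60/181 12/17 3192/3077 -2106/3077 8 8 S
2 120/197 120/221 50160/43537 -38340/43537 8 7 W
3 3/4 6/17 75/68 -63/68 7 7 N
4 24/65 120/289 14736/18785 -10836/18785 7 8 E
5 60/181 12/17 3192/3077 -2106/3077 8 8 S
6 120/197 120/221 50160/43537 -38340/43537 8 7 W
7 3/4 6/17 75/68 -63/68 7 7 N
final 7 8 E

n=0: pose=(7,8,E); sL=24/65, sR=120/289; mL=14736/18785, mR=-10836/18785; mL+mR=60/289 → advance +1; mR−mL=-25572/18785 → turn -1·90°
n=1: pose=(8,8,S); sL=60/181, sR=12/17; mL=3192/3077, mR=-2106/3077; mL+mR=6/17 → advance +1; mR−mL=-5298/3077 → turn -1·90°
n=2: pose=(8,7,W); sL=120/197, sR=120/221; mL=50160/43537, mR=-38340/43537; mL+mR=60/221 → advance +1; mR−mL=-88500/43537 → turn -1·90°
n=3: pose=(7,7,N); sL=3/4, sR=6/17; mL=75/68, mR=-63/68; mL+mR=3/17 → advance +1; mR−mL=-69/34 → turn -1·90°
n=4: pose=(7,8,E); sL=24/65, sR=120/289; mL=14736/18785, mR=-10836/18785; mL+mR=60/289 → advance +1; mR−mL=-25572/18785 → turn -1·90°
n=5: pose=(8,8,S); sL=60/181, sR=12/17; mL=3192/3077, mR=-2106/3077; mL+mR=6/17 → advance +1; mR−mL=-5298/3077 → turn -1·90°
n=6: pose=(8,7,W); sL=120/197, sR=120/221; mL=50160/43537, mR=-38340/43537; mL+mR=60/221 → advance +1; mR−mL=-88500/43537 → turn -1·90°
n=7: pose=(7,7,N); sL=3/4, sR=6/17; mL=75/68, mR=-63/68; mL+mR=3/17 → advance +1; mR−mL=-69/34 → turn -1·90°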